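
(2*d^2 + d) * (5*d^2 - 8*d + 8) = 10*d^4 - 11*d^3 + 8*d^2 + 8*d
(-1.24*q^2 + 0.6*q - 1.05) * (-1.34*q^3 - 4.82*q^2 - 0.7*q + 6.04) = 1.6616*q^5 + 5.1728*q^4 - 0.617*q^3 - 2.8486*q^2 + 4.359*q - 6.342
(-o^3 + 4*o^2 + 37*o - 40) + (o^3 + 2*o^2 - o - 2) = 6*o^2 + 36*o - 42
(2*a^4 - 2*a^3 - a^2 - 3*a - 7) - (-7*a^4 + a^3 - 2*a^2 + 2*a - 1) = 9*a^4 - 3*a^3 + a^2 - 5*a - 6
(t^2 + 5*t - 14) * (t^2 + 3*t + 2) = t^4 + 8*t^3 + 3*t^2 - 32*t - 28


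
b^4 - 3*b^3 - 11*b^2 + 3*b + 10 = (b - 5)*(b - 1)*(b + 1)*(b + 2)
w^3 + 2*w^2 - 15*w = w*(w - 3)*(w + 5)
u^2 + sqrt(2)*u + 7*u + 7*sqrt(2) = (u + 7)*(u + sqrt(2))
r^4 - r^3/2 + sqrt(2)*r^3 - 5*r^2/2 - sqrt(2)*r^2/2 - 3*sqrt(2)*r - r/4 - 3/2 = (r - 2)*(r + 3/2)*(r + sqrt(2)/2)^2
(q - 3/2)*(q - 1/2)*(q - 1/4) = q^3 - 9*q^2/4 + 5*q/4 - 3/16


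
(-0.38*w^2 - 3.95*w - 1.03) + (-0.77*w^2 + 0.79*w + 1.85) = -1.15*w^2 - 3.16*w + 0.82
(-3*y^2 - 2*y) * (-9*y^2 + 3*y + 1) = 27*y^4 + 9*y^3 - 9*y^2 - 2*y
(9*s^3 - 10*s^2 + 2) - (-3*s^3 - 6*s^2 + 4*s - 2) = 12*s^3 - 4*s^2 - 4*s + 4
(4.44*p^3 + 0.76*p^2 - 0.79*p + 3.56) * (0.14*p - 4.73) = 0.6216*p^4 - 20.8948*p^3 - 3.7054*p^2 + 4.2351*p - 16.8388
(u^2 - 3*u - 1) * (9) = 9*u^2 - 27*u - 9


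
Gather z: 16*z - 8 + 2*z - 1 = 18*z - 9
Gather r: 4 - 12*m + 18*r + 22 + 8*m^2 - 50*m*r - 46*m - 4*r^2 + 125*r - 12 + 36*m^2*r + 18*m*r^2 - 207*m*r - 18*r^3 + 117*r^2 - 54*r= 8*m^2 - 58*m - 18*r^3 + r^2*(18*m + 113) + r*(36*m^2 - 257*m + 89) + 14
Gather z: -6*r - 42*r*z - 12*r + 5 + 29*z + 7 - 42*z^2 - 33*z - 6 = -18*r - 42*z^2 + z*(-42*r - 4) + 6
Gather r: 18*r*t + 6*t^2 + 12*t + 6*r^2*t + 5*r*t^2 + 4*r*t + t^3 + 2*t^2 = 6*r^2*t + r*(5*t^2 + 22*t) + t^3 + 8*t^2 + 12*t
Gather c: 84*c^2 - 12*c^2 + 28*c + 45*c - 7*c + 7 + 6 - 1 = 72*c^2 + 66*c + 12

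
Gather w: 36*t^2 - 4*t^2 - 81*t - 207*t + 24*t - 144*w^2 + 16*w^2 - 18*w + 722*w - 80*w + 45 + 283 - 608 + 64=32*t^2 - 264*t - 128*w^2 + 624*w - 216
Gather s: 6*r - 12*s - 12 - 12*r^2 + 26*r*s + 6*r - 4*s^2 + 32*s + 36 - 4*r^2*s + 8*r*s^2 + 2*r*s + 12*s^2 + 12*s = -12*r^2 + 12*r + s^2*(8*r + 8) + s*(-4*r^2 + 28*r + 32) + 24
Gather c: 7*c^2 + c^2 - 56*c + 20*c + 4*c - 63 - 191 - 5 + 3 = 8*c^2 - 32*c - 256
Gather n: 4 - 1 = 3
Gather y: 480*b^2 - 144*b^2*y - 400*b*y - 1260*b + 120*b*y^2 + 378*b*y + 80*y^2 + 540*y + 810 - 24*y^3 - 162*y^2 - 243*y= 480*b^2 - 1260*b - 24*y^3 + y^2*(120*b - 82) + y*(-144*b^2 - 22*b + 297) + 810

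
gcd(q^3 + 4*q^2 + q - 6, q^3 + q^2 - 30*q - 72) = q + 3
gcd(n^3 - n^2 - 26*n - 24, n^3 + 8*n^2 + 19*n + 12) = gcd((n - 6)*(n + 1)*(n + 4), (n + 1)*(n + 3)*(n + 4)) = n^2 + 5*n + 4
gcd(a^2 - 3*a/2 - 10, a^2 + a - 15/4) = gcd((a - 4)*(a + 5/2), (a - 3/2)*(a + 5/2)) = a + 5/2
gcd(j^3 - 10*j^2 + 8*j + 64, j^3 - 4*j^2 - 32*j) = j - 8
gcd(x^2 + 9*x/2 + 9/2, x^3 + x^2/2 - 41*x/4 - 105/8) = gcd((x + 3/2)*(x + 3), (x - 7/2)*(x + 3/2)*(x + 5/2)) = x + 3/2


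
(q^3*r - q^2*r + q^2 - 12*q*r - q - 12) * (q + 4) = q^4*r + 3*q^3*r + q^3 - 16*q^2*r + 3*q^2 - 48*q*r - 16*q - 48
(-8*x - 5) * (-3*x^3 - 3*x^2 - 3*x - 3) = 24*x^4 + 39*x^3 + 39*x^2 + 39*x + 15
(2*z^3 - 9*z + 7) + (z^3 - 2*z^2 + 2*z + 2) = 3*z^3 - 2*z^2 - 7*z + 9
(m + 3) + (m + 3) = 2*m + 6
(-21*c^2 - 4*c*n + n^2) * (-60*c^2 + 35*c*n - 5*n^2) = 1260*c^4 - 495*c^3*n - 95*c^2*n^2 + 55*c*n^3 - 5*n^4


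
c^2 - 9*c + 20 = (c - 5)*(c - 4)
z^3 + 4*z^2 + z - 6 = (z - 1)*(z + 2)*(z + 3)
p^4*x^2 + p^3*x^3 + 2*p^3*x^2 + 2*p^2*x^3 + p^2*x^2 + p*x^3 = p*(p + x)*(p*x + x)^2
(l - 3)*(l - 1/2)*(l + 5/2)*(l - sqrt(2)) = l^4 - sqrt(2)*l^3 - l^3 - 29*l^2/4 + sqrt(2)*l^2 + 15*l/4 + 29*sqrt(2)*l/4 - 15*sqrt(2)/4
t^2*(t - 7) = t^3 - 7*t^2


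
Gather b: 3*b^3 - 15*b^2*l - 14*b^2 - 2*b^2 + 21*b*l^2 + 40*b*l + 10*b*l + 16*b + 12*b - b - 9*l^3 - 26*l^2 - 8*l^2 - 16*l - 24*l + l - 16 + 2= 3*b^3 + b^2*(-15*l - 16) + b*(21*l^2 + 50*l + 27) - 9*l^3 - 34*l^2 - 39*l - 14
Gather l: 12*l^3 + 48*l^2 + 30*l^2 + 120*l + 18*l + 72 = 12*l^3 + 78*l^2 + 138*l + 72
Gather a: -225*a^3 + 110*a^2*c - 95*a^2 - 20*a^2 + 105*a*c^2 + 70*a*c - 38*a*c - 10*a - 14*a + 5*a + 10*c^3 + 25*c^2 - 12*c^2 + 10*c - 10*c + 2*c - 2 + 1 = -225*a^3 + a^2*(110*c - 115) + a*(105*c^2 + 32*c - 19) + 10*c^3 + 13*c^2 + 2*c - 1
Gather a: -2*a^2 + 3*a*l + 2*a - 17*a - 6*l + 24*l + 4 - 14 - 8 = -2*a^2 + a*(3*l - 15) + 18*l - 18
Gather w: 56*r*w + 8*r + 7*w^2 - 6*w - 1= 8*r + 7*w^2 + w*(56*r - 6) - 1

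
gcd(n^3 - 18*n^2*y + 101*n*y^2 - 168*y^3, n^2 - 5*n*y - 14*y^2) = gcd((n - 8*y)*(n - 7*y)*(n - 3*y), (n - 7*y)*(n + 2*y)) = -n + 7*y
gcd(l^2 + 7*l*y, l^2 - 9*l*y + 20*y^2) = 1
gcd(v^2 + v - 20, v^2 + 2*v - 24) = v - 4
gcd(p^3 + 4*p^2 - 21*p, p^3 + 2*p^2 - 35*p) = p^2 + 7*p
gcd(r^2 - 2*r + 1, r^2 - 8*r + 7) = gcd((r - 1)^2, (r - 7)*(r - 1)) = r - 1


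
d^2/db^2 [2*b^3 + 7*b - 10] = 12*b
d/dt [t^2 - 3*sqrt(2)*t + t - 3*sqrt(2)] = 2*t - 3*sqrt(2) + 1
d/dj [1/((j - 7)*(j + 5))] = 2*(1 - j)/(j^4 - 4*j^3 - 66*j^2 + 140*j + 1225)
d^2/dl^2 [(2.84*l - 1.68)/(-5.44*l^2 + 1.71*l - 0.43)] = (-(2.84*l - 1.68)*(10.88*l - 1.71)*(21.76*l - 3.42) + (92.6976*l - 27.9912)*(5.44*l^2 - 1.71*l + 0.43))/(5.44*l^2 - 1.71*l + 0.43)^3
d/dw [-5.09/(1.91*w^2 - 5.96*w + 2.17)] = (19.4438*w - 30.3364)/(1.91*w^2 - 5.96*w + 2.17)^2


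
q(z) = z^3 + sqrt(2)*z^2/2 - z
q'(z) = 3*z^2 + sqrt(2)*z - 1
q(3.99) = 70.79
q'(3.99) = 52.40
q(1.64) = 4.67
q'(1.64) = 9.39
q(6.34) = 276.92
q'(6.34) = 128.55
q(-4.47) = -70.72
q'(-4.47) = 52.62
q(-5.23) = -118.48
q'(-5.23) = 73.66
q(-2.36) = -6.85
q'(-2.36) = 12.37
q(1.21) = 1.60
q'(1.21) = 5.10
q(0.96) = 0.58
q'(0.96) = 3.12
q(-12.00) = -1614.18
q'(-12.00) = 414.03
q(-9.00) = -662.72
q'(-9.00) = 229.27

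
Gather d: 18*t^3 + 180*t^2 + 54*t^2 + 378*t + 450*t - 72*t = 18*t^3 + 234*t^2 + 756*t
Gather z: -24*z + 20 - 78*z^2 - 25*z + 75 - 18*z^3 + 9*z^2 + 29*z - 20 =-18*z^3 - 69*z^2 - 20*z + 75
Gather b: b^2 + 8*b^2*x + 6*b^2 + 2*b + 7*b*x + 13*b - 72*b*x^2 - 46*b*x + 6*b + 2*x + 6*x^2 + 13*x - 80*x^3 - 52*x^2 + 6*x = b^2*(8*x + 7) + b*(-72*x^2 - 39*x + 21) - 80*x^3 - 46*x^2 + 21*x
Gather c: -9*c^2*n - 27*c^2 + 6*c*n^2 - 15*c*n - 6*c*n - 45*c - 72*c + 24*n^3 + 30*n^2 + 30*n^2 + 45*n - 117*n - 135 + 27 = c^2*(-9*n - 27) + c*(6*n^2 - 21*n - 117) + 24*n^3 + 60*n^2 - 72*n - 108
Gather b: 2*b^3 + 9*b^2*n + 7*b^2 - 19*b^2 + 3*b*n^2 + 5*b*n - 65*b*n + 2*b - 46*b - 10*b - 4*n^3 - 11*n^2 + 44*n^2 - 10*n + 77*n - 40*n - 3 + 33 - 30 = 2*b^3 + b^2*(9*n - 12) + b*(3*n^2 - 60*n - 54) - 4*n^3 + 33*n^2 + 27*n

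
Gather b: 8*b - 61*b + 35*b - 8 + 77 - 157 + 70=-18*b - 18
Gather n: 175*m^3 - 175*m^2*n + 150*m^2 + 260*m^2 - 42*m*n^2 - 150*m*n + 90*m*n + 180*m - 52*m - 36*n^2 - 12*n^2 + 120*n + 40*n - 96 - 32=175*m^3 + 410*m^2 + 128*m + n^2*(-42*m - 48) + n*(-175*m^2 - 60*m + 160) - 128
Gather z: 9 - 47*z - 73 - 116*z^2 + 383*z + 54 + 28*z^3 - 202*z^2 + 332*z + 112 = 28*z^3 - 318*z^2 + 668*z + 102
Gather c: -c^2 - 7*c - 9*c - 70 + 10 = -c^2 - 16*c - 60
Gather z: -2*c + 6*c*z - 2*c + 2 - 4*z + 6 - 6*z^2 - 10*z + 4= -4*c - 6*z^2 + z*(6*c - 14) + 12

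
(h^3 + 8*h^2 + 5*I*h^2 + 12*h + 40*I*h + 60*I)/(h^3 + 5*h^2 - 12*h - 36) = (h + 5*I)/(h - 3)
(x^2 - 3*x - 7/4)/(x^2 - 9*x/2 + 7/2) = (x + 1/2)/(x - 1)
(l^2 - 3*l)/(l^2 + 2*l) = (l - 3)/(l + 2)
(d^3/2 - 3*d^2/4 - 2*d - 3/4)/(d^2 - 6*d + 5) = (2*d^3 - 3*d^2 - 8*d - 3)/(4*(d^2 - 6*d + 5))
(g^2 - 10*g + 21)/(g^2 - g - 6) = (g - 7)/(g + 2)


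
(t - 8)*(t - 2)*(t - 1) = t^3 - 11*t^2 + 26*t - 16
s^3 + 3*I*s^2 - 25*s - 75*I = (s - 5)*(s + 5)*(s + 3*I)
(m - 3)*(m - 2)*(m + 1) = m^3 - 4*m^2 + m + 6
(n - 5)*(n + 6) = n^2 + n - 30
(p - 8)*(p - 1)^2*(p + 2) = p^4 - 8*p^3 - 3*p^2 + 26*p - 16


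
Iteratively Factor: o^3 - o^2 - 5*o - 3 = (o - 3)*(o^2 + 2*o + 1) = (o - 3)*(o + 1)*(o + 1)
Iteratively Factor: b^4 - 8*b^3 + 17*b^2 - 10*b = (b - 5)*(b^3 - 3*b^2 + 2*b) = b*(b - 5)*(b^2 - 3*b + 2) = b*(b - 5)*(b - 2)*(b - 1)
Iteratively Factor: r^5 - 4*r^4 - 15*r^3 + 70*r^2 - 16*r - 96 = (r + 4)*(r^4 - 8*r^3 + 17*r^2 + 2*r - 24) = (r - 3)*(r + 4)*(r^3 - 5*r^2 + 2*r + 8) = (r - 3)*(r + 1)*(r + 4)*(r^2 - 6*r + 8) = (r - 3)*(r - 2)*(r + 1)*(r + 4)*(r - 4)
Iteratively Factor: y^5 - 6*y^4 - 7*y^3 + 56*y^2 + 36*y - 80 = (y + 2)*(y^4 - 8*y^3 + 9*y^2 + 38*y - 40) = (y + 2)^2*(y^3 - 10*y^2 + 29*y - 20) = (y - 5)*(y + 2)^2*(y^2 - 5*y + 4) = (y - 5)*(y - 4)*(y + 2)^2*(y - 1)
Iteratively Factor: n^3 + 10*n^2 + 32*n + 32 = (n + 4)*(n^2 + 6*n + 8) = (n + 4)^2*(n + 2)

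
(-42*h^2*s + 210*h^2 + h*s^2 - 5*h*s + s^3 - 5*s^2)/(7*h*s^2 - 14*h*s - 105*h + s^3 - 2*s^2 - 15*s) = (-6*h + s)/(s + 3)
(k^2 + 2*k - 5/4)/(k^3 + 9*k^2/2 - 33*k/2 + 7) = (k + 5/2)/(k^2 + 5*k - 14)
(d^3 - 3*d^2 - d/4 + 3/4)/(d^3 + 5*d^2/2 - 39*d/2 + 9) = (d + 1/2)/(d + 6)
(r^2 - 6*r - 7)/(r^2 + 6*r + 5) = (r - 7)/(r + 5)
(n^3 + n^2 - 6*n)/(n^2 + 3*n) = n - 2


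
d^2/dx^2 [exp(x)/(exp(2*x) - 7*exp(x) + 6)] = ((21 - 8*exp(x))*(exp(2*x) - 7*exp(x) + 6)*exp(x) + 2*(2*exp(x) - 7)^2*exp(2*x) + (exp(2*x) - 7*exp(x) + 6)^2)*exp(x)/(exp(2*x) - 7*exp(x) + 6)^3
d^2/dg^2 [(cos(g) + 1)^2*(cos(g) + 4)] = -39*cos(g)/4 - 12*cos(2*g) - 9*cos(3*g)/4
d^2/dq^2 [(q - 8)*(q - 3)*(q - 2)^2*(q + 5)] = 20*q^3 - 120*q^2 - 18*q + 440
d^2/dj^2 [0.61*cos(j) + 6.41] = -0.61*cos(j)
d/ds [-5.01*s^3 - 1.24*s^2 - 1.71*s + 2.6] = -15.03*s^2 - 2.48*s - 1.71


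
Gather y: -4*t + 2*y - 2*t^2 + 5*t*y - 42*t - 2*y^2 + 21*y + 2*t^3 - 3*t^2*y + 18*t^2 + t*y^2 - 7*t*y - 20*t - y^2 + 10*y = 2*t^3 + 16*t^2 - 66*t + y^2*(t - 3) + y*(-3*t^2 - 2*t + 33)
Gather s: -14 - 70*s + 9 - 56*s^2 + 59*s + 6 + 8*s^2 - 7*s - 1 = -48*s^2 - 18*s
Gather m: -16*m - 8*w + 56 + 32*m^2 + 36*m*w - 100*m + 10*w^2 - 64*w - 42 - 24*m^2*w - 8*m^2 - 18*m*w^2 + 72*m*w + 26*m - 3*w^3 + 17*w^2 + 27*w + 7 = m^2*(24 - 24*w) + m*(-18*w^2 + 108*w - 90) - 3*w^3 + 27*w^2 - 45*w + 21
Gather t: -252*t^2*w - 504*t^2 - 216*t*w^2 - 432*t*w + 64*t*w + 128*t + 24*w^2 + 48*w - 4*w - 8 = t^2*(-252*w - 504) + t*(-216*w^2 - 368*w + 128) + 24*w^2 + 44*w - 8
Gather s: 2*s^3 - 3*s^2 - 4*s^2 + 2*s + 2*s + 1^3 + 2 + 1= 2*s^3 - 7*s^2 + 4*s + 4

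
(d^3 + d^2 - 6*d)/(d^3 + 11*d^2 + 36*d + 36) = d*(d - 2)/(d^2 + 8*d + 12)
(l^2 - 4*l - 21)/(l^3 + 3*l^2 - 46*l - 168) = (l + 3)/(l^2 + 10*l + 24)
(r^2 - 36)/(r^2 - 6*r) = (r + 6)/r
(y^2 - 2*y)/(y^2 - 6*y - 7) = y*(2 - y)/(-y^2 + 6*y + 7)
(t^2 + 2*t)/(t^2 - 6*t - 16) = t/(t - 8)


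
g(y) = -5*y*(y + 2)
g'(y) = -10*y - 10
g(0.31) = -3.58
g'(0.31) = -13.10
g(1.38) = -23.32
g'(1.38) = -23.80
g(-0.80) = 4.80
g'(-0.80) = -2.00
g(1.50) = -26.25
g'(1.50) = -25.00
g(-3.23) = -19.86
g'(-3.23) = 22.30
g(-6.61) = -152.36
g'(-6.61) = 56.10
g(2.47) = -55.20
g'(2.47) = -34.70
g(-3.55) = -27.51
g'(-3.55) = 25.50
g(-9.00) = -315.00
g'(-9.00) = 80.00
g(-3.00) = -15.00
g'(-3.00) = 20.00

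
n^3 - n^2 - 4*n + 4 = (n - 2)*(n - 1)*(n + 2)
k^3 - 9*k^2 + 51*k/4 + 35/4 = (k - 7)*(k - 5/2)*(k + 1/2)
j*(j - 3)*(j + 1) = j^3 - 2*j^2 - 3*j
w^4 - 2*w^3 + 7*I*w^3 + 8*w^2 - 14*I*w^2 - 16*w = w*(w - 2)*(w - I)*(w + 8*I)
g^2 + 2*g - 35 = (g - 5)*(g + 7)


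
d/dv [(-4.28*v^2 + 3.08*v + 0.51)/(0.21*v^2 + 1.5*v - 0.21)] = (-7.0668*v^2 + 1.5834*v - 1.4118)/(0.0441*v^4 + 0.63*v^3 + 2.1618*v^2 - 0.63*v + 0.0441)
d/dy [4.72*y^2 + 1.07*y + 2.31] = 9.44*y + 1.07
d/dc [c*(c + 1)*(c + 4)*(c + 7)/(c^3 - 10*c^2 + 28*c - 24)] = (c^5 - 18*c^4 - 111*c^3 + 298*c^2 + 1104*c + 336)/(c^5 - 18*c^4 + 120*c^3 - 368*c^2 + 528*c - 288)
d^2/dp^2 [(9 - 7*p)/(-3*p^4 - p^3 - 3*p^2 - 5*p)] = 2*(378*p^7 - 642*p^6 - 195*p^5 - 1035*p^4 - 458*p^3 - 378*p^2 - 405*p - 225)/(p^3*(27*p^9 + 27*p^8 + 90*p^7 + 190*p^6 + 180*p^5 + 312*p^4 + 342*p^3 + 210*p^2 + 225*p + 125))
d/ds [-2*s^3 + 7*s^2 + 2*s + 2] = -6*s^2 + 14*s + 2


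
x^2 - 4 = (x - 2)*(x + 2)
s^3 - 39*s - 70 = (s - 7)*(s + 2)*(s + 5)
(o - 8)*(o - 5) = o^2 - 13*o + 40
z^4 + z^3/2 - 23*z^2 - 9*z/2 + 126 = (z - 7/2)*(z - 3)*(z + 3)*(z + 4)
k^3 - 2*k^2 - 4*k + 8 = (k - 2)^2*(k + 2)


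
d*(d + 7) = d^2 + 7*d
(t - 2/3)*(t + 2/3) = t^2 - 4/9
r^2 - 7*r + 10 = (r - 5)*(r - 2)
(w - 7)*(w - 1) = w^2 - 8*w + 7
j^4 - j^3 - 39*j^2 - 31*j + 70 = (j - 7)*(j - 1)*(j + 2)*(j + 5)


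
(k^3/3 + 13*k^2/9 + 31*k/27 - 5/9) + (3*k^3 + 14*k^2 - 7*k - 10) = 10*k^3/3 + 139*k^2/9 - 158*k/27 - 95/9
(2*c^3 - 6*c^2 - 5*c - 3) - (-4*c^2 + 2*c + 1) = 2*c^3 - 2*c^2 - 7*c - 4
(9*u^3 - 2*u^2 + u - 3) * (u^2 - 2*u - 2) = 9*u^5 - 20*u^4 - 13*u^3 - u^2 + 4*u + 6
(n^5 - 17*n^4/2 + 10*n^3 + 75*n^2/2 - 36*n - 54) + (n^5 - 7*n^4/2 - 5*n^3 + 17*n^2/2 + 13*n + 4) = 2*n^5 - 12*n^4 + 5*n^3 + 46*n^2 - 23*n - 50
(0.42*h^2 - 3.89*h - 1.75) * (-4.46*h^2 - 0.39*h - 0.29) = -1.8732*h^4 + 17.1856*h^3 + 9.2003*h^2 + 1.8106*h + 0.5075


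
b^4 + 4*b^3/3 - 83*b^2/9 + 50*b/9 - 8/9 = (b - 2)*(b - 1/3)^2*(b + 4)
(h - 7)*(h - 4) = h^2 - 11*h + 28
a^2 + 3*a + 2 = (a + 1)*(a + 2)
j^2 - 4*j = j*(j - 4)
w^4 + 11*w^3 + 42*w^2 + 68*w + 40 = (w + 2)^3*(w + 5)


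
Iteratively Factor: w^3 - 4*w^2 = (w - 4)*(w^2) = w*(w - 4)*(w)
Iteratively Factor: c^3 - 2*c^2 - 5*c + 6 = (c - 1)*(c^2 - c - 6) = (c - 3)*(c - 1)*(c + 2)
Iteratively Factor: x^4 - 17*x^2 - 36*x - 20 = (x - 5)*(x^3 + 5*x^2 + 8*x + 4) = (x - 5)*(x + 1)*(x^2 + 4*x + 4) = (x - 5)*(x + 1)*(x + 2)*(x + 2)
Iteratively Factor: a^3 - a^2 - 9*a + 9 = (a + 3)*(a^2 - 4*a + 3) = (a - 1)*(a + 3)*(a - 3)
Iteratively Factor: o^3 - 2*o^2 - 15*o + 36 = (o - 3)*(o^2 + o - 12) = (o - 3)*(o + 4)*(o - 3)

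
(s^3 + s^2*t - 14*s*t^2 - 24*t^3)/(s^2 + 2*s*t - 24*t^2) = (s^2 + 5*s*t + 6*t^2)/(s + 6*t)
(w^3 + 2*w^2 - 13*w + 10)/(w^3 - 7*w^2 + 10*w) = (w^2 + 4*w - 5)/(w*(w - 5))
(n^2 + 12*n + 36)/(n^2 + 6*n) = (n + 6)/n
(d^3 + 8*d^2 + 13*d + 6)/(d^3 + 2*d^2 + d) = (d + 6)/d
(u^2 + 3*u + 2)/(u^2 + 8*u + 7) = (u + 2)/(u + 7)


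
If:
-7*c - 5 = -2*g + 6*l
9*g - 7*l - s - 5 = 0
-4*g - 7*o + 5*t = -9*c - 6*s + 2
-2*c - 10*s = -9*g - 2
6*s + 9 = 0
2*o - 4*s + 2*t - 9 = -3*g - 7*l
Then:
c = 554/521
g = -861/521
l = -2735/1042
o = 49327/8336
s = -3/2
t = 60421/8336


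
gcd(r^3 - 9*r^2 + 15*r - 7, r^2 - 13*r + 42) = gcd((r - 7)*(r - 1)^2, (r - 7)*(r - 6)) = r - 7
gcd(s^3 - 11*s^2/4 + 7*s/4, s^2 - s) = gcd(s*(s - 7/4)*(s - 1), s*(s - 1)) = s^2 - s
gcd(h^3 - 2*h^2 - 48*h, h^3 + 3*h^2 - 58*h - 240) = h^2 - 2*h - 48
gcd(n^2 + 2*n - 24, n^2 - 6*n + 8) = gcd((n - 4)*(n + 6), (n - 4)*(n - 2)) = n - 4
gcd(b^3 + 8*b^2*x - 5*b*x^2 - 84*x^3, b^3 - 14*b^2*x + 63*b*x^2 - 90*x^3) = -b + 3*x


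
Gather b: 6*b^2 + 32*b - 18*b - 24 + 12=6*b^2 + 14*b - 12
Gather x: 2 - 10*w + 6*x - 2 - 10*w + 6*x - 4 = -20*w + 12*x - 4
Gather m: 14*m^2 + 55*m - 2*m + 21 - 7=14*m^2 + 53*m + 14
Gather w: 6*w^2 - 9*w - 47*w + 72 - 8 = 6*w^2 - 56*w + 64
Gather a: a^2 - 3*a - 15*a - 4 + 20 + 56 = a^2 - 18*a + 72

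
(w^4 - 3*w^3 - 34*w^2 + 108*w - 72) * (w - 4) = w^5 - 7*w^4 - 22*w^3 + 244*w^2 - 504*w + 288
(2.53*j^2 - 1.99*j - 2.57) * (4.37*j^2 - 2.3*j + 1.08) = 11.0561*j^4 - 14.5153*j^3 - 3.9215*j^2 + 3.7618*j - 2.7756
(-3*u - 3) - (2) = -3*u - 5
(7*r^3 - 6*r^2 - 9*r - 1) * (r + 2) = 7*r^4 + 8*r^3 - 21*r^2 - 19*r - 2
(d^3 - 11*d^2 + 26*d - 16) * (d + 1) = d^4 - 10*d^3 + 15*d^2 + 10*d - 16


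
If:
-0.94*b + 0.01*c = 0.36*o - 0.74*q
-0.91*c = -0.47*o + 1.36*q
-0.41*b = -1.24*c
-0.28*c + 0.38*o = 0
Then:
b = 0.00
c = 0.00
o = 0.00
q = 0.00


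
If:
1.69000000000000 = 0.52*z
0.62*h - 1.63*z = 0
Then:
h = 8.54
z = 3.25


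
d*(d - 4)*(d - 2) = d^3 - 6*d^2 + 8*d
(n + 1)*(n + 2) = n^2 + 3*n + 2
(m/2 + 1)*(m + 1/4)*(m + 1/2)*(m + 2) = m^4/2 + 19*m^3/8 + 57*m^2/16 + 7*m/4 + 1/4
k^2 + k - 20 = (k - 4)*(k + 5)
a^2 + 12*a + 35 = (a + 5)*(a + 7)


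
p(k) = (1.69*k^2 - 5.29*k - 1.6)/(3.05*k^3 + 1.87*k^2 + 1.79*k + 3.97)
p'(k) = (3.38*k - 5.29)/(3.05*k^3 + 1.87*k^2 + 1.79*k + 3.97) + (-9.15*k^2 - 3.74*k - 1.79)*(1.69*k^2 - 5.29*k - 1.6)/(3.05*k^3 + 1.87*k^2 + 1.79*k + 3.97)^2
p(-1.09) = 21.23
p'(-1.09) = -657.57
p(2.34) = -0.08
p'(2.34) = 0.13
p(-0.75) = 1.39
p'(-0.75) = -5.67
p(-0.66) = 0.96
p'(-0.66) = -3.93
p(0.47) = -0.67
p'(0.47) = 0.01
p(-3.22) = -0.39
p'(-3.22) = -0.20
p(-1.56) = -1.84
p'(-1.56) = -3.93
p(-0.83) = 1.95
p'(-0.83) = -8.79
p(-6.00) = -0.15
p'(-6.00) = -0.04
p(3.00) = -0.02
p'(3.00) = 0.06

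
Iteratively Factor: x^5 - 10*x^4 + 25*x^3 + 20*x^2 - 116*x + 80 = (x - 4)*(x^4 - 6*x^3 + x^2 + 24*x - 20) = (x - 4)*(x + 2)*(x^3 - 8*x^2 + 17*x - 10) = (x - 5)*(x - 4)*(x + 2)*(x^2 - 3*x + 2) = (x - 5)*(x - 4)*(x - 1)*(x + 2)*(x - 2)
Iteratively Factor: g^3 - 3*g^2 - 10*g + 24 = (g - 4)*(g^2 + g - 6) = (g - 4)*(g - 2)*(g + 3)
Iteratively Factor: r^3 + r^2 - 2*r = (r - 1)*(r^2 + 2*r) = r*(r - 1)*(r + 2)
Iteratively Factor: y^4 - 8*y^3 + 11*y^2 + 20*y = (y - 4)*(y^3 - 4*y^2 - 5*y) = y*(y - 4)*(y^2 - 4*y - 5) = y*(y - 4)*(y + 1)*(y - 5)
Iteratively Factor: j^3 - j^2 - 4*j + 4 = (j - 2)*(j^2 + j - 2) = (j - 2)*(j - 1)*(j + 2)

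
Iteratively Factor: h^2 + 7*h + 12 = (h + 4)*(h + 3)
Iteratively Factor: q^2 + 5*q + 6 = (q + 2)*(q + 3)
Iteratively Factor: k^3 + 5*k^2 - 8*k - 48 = (k + 4)*(k^2 + k - 12) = (k - 3)*(k + 4)*(k + 4)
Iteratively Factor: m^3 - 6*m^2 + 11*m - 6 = (m - 3)*(m^2 - 3*m + 2) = (m - 3)*(m - 2)*(m - 1)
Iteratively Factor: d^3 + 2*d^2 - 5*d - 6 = (d + 1)*(d^2 + d - 6) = (d + 1)*(d + 3)*(d - 2)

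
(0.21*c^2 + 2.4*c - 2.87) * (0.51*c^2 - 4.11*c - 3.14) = 0.1071*c^4 + 0.3609*c^3 - 11.9871*c^2 + 4.2597*c + 9.0118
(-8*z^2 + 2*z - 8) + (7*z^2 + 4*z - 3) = -z^2 + 6*z - 11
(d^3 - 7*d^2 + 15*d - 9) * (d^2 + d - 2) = d^5 - 6*d^4 + 6*d^3 + 20*d^2 - 39*d + 18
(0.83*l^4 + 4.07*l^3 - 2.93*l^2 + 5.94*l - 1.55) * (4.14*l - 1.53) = 3.4362*l^5 + 15.5799*l^4 - 18.3573*l^3 + 29.0745*l^2 - 15.5052*l + 2.3715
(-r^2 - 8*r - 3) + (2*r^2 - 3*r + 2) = r^2 - 11*r - 1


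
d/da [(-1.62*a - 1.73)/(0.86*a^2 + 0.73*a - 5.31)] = (1.3932*a^2 + 2.9756*a + 9.8651)/(0.7396*a^4 + 1.2556*a^3 - 8.6003*a^2 - 7.7526*a + 28.1961)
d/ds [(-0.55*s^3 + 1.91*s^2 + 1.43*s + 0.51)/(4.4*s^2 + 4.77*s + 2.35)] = (-2.42*s^4 - 5.247*s^3 - 1.0588*s^2 + 4.489*s + 0.9278)/(19.36*s^4 + 41.976*s^3 + 43.4329*s^2 + 22.419*s + 5.5225)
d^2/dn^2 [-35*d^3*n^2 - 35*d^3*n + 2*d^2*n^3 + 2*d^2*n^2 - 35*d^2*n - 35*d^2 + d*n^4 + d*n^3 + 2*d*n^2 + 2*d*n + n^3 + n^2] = -70*d^3 + 12*d^2*n + 4*d^2 + 12*d*n^2 + 6*d*n + 4*d + 6*n + 2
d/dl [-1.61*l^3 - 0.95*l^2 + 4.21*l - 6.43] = -4.83*l^2 - 1.9*l + 4.21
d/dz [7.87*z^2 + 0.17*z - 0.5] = 15.74*z + 0.17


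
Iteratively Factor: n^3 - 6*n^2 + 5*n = (n - 1)*(n^2 - 5*n) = n*(n - 1)*(n - 5)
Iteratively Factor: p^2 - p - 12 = (p + 3)*(p - 4)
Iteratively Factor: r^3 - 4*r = (r - 2)*(r^2 + 2*r) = (r - 2)*(r + 2)*(r)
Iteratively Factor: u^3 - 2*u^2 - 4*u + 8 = (u + 2)*(u^2 - 4*u + 4) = (u - 2)*(u + 2)*(u - 2)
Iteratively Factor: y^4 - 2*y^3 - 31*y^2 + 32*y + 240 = (y - 5)*(y^3 + 3*y^2 - 16*y - 48) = (y - 5)*(y + 3)*(y^2 - 16) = (y - 5)*(y + 3)*(y + 4)*(y - 4)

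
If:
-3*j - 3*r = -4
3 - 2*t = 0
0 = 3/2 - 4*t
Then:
No Solution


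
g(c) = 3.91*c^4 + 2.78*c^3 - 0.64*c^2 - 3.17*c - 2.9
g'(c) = 15.64*c^3 + 8.34*c^2 - 1.28*c - 3.17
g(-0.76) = -0.78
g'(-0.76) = -4.25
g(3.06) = 403.88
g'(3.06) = 519.13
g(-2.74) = 164.18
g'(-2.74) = -258.78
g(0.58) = -3.97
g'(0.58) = 1.94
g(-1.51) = 11.18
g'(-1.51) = -36.07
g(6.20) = 6392.94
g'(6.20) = 4036.93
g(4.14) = 1318.89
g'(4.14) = 1244.26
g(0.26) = -3.70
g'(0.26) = -2.66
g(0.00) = -2.90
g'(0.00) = -3.17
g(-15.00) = 188461.90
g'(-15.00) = -50892.47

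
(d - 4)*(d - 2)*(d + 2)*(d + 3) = d^4 - d^3 - 16*d^2 + 4*d + 48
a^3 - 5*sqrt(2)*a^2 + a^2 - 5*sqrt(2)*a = a*(a + 1)*(a - 5*sqrt(2))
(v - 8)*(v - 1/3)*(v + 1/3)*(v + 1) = v^4 - 7*v^3 - 73*v^2/9 + 7*v/9 + 8/9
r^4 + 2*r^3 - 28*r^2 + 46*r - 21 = (r - 3)*(r - 1)^2*(r + 7)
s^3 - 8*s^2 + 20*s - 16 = (s - 4)*(s - 2)^2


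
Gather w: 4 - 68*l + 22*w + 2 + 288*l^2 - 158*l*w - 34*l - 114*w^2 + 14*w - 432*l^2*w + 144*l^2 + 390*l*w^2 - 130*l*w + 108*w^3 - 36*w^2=432*l^2 - 102*l + 108*w^3 + w^2*(390*l - 150) + w*(-432*l^2 - 288*l + 36) + 6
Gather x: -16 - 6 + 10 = -12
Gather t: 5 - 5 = 0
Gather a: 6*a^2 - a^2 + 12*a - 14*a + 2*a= 5*a^2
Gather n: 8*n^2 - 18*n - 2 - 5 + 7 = 8*n^2 - 18*n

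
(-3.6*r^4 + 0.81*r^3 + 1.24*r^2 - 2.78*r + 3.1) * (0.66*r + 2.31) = -2.376*r^5 - 7.7814*r^4 + 2.6895*r^3 + 1.0296*r^2 - 4.3758*r + 7.161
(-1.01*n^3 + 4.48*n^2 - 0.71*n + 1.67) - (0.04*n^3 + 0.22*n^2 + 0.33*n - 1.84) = -1.05*n^3 + 4.26*n^2 - 1.04*n + 3.51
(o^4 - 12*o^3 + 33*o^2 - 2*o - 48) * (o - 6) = o^5 - 18*o^4 + 105*o^3 - 200*o^2 - 36*o + 288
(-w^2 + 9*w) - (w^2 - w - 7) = -2*w^2 + 10*w + 7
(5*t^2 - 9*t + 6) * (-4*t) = -20*t^3 + 36*t^2 - 24*t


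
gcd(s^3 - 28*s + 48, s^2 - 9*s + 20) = s - 4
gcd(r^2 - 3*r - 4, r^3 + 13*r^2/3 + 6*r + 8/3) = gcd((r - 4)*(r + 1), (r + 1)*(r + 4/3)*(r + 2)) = r + 1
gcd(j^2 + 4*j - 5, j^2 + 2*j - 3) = j - 1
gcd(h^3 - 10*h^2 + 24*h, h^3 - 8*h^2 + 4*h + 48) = h^2 - 10*h + 24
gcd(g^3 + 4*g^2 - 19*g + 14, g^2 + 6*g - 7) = g^2 + 6*g - 7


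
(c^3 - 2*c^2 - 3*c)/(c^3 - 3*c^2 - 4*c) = (c - 3)/(c - 4)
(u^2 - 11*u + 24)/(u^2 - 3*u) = (u - 8)/u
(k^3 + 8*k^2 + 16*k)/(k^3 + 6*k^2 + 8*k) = (k + 4)/(k + 2)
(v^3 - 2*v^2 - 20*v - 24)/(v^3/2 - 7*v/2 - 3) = 2*(v^2 - 4*v - 12)/(v^2 - 2*v - 3)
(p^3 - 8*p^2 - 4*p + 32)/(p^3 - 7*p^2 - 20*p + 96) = (p^2 - 4)/(p^2 + p - 12)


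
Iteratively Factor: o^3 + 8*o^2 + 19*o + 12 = (o + 1)*(o^2 + 7*o + 12) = (o + 1)*(o + 3)*(o + 4)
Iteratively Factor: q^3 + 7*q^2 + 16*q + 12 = (q + 3)*(q^2 + 4*q + 4) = (q + 2)*(q + 3)*(q + 2)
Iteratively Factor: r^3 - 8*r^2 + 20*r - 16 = (r - 2)*(r^2 - 6*r + 8) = (r - 4)*(r - 2)*(r - 2)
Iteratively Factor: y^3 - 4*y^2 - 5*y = (y)*(y^2 - 4*y - 5) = y*(y + 1)*(y - 5)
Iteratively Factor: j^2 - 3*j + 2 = (j - 2)*(j - 1)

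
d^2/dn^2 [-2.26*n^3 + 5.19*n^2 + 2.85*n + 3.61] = 10.38 - 13.56*n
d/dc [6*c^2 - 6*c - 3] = 12*c - 6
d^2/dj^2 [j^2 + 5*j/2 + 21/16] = 2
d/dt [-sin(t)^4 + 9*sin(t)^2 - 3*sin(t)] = (15*sin(t) + sin(3*t) - 3)*cos(t)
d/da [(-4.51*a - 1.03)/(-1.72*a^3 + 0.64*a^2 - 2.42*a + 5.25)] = (-15.5144*a^3 - 2.4284*a^2 + 1.3184*a - 26.1701)/(2.9584*a^6 - 2.2016*a^5 + 8.7344*a^4 - 21.1576*a^3 + 12.5764*a^2 - 25.41*a + 27.5625)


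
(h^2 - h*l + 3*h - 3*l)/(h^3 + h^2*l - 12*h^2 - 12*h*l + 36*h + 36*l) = (h^2 - h*l + 3*h - 3*l)/(h^3 + h^2*l - 12*h^2 - 12*h*l + 36*h + 36*l)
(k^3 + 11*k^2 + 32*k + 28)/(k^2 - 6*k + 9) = (k^3 + 11*k^2 + 32*k + 28)/(k^2 - 6*k + 9)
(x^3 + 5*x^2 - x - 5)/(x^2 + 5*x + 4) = (x^2 + 4*x - 5)/(x + 4)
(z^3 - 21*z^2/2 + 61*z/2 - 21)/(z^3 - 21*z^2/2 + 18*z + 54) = (2*z^2 - 9*z + 7)/(2*z^2 - 9*z - 18)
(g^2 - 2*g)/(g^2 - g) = (g - 2)/(g - 1)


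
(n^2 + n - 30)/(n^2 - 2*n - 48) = (n - 5)/(n - 8)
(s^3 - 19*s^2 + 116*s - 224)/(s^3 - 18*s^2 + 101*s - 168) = (s - 4)/(s - 3)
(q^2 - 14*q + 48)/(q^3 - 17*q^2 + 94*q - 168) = (q - 8)/(q^2 - 11*q + 28)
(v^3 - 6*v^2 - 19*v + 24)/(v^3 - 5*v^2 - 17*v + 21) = (v - 8)/(v - 7)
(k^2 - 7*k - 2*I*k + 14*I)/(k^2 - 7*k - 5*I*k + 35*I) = (k - 2*I)/(k - 5*I)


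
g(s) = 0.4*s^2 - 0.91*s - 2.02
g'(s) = 0.8*s - 0.91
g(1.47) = -2.49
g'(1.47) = 0.27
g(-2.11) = 1.68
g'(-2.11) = -2.60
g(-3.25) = 5.16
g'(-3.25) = -3.51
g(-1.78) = 0.87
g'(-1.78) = -2.33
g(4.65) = 2.40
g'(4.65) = 2.81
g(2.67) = -1.60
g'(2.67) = 1.23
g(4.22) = 1.26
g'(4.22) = 2.47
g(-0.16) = -1.86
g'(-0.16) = -1.04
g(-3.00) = 4.31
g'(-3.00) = -3.31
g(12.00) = 44.66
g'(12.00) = 8.69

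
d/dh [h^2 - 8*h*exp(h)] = -8*h*exp(h) + 2*h - 8*exp(h)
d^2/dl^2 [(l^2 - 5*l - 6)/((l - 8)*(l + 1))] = 4/(l^3 - 24*l^2 + 192*l - 512)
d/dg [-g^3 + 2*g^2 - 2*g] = -3*g^2 + 4*g - 2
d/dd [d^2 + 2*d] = 2*d + 2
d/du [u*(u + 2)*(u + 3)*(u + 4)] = 4*u^3 + 27*u^2 + 52*u + 24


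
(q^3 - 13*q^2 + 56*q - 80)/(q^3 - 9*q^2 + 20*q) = (q - 4)/q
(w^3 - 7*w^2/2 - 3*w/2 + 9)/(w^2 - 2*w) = w - 3/2 - 9/(2*w)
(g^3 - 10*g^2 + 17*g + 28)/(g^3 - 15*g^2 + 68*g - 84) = (g^2 - 3*g - 4)/(g^2 - 8*g + 12)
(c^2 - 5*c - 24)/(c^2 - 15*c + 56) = (c + 3)/(c - 7)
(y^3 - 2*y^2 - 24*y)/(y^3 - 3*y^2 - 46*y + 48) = y*(y^2 - 2*y - 24)/(y^3 - 3*y^2 - 46*y + 48)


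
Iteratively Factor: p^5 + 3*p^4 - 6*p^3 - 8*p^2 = (p - 2)*(p^4 + 5*p^3 + 4*p^2) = (p - 2)*(p + 4)*(p^3 + p^2) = (p - 2)*(p + 1)*(p + 4)*(p^2) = p*(p - 2)*(p + 1)*(p + 4)*(p)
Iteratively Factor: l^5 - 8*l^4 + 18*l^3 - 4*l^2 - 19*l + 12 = (l - 1)*(l^4 - 7*l^3 + 11*l^2 + 7*l - 12) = (l - 1)^2*(l^3 - 6*l^2 + 5*l + 12) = (l - 4)*(l - 1)^2*(l^2 - 2*l - 3) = (l - 4)*(l - 3)*(l - 1)^2*(l + 1)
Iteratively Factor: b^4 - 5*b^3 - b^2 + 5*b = (b)*(b^3 - 5*b^2 - b + 5) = b*(b + 1)*(b^2 - 6*b + 5) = b*(b - 5)*(b + 1)*(b - 1)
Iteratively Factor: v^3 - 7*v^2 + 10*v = (v - 5)*(v^2 - 2*v) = (v - 5)*(v - 2)*(v)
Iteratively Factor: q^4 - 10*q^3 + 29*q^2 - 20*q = (q - 4)*(q^3 - 6*q^2 + 5*q) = (q - 4)*(q - 1)*(q^2 - 5*q) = q*(q - 4)*(q - 1)*(q - 5)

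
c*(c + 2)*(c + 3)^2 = c^4 + 8*c^3 + 21*c^2 + 18*c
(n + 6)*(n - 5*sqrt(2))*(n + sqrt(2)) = n^3 - 4*sqrt(2)*n^2 + 6*n^2 - 24*sqrt(2)*n - 10*n - 60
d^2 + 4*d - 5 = (d - 1)*(d + 5)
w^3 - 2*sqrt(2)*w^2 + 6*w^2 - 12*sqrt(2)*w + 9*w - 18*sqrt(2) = (w + 3)^2*(w - 2*sqrt(2))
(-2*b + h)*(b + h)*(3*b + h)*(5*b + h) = -30*b^4 - 31*b^3*h + 5*b^2*h^2 + 7*b*h^3 + h^4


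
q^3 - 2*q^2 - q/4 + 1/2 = (q - 2)*(q - 1/2)*(q + 1/2)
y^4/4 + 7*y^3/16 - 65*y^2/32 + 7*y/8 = y*(y/4 + 1)*(y - 7/4)*(y - 1/2)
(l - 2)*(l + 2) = l^2 - 4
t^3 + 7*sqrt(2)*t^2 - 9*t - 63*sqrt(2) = (t - 3)*(t + 3)*(t + 7*sqrt(2))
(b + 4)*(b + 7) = b^2 + 11*b + 28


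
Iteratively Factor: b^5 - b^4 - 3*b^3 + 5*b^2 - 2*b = (b - 1)*(b^4 - 3*b^2 + 2*b) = (b - 1)*(b + 2)*(b^3 - 2*b^2 + b) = (b - 1)^2*(b + 2)*(b^2 - b) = b*(b - 1)^2*(b + 2)*(b - 1)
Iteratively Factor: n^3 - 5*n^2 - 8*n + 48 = (n - 4)*(n^2 - n - 12) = (n - 4)*(n + 3)*(n - 4)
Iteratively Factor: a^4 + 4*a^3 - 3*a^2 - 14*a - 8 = (a - 2)*(a^3 + 6*a^2 + 9*a + 4) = (a - 2)*(a + 1)*(a^2 + 5*a + 4) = (a - 2)*(a + 1)^2*(a + 4)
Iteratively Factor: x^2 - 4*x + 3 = (x - 3)*(x - 1)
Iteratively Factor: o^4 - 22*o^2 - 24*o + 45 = (o - 1)*(o^3 + o^2 - 21*o - 45) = (o - 5)*(o - 1)*(o^2 + 6*o + 9) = (o - 5)*(o - 1)*(o + 3)*(o + 3)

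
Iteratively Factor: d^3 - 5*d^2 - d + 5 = (d - 5)*(d^2 - 1) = (d - 5)*(d + 1)*(d - 1)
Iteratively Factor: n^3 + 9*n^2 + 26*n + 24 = (n + 4)*(n^2 + 5*n + 6) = (n + 2)*(n + 4)*(n + 3)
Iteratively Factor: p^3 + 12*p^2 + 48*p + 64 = (p + 4)*(p^2 + 8*p + 16) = (p + 4)^2*(p + 4)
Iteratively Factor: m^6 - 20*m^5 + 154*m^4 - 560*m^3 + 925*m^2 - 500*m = (m)*(m^5 - 20*m^4 + 154*m^3 - 560*m^2 + 925*m - 500) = m*(m - 5)*(m^4 - 15*m^3 + 79*m^2 - 165*m + 100) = m*(m - 5)^2*(m^3 - 10*m^2 + 29*m - 20) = m*(m - 5)^2*(m - 4)*(m^2 - 6*m + 5) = m*(m - 5)^3*(m - 4)*(m - 1)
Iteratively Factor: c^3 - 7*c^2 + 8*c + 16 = (c - 4)*(c^2 - 3*c - 4) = (c - 4)^2*(c + 1)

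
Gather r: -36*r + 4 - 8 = -36*r - 4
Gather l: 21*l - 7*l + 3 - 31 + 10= 14*l - 18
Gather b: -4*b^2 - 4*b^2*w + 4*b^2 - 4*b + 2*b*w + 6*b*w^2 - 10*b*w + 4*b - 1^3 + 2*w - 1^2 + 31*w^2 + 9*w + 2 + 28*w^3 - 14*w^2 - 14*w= -4*b^2*w + b*(6*w^2 - 8*w) + 28*w^3 + 17*w^2 - 3*w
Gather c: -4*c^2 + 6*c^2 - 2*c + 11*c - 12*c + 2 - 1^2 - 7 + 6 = 2*c^2 - 3*c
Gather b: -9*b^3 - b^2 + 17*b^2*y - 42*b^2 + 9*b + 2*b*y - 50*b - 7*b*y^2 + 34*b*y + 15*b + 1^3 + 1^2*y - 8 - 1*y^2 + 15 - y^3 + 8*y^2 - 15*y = -9*b^3 + b^2*(17*y - 43) + b*(-7*y^2 + 36*y - 26) - y^3 + 7*y^2 - 14*y + 8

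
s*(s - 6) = s^2 - 6*s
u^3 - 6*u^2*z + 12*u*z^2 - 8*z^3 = (u - 2*z)^3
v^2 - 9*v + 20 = (v - 5)*(v - 4)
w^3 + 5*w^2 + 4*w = w*(w + 1)*(w + 4)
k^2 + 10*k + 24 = (k + 4)*(k + 6)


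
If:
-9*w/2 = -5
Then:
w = 10/9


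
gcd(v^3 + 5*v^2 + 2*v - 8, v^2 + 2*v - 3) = v - 1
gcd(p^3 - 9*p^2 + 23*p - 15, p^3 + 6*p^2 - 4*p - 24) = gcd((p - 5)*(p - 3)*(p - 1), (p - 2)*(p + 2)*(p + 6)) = 1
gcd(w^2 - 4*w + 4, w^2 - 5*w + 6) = w - 2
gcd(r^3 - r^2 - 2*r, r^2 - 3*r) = r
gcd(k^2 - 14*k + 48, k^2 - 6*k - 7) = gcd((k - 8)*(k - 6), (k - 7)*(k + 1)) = 1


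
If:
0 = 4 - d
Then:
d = 4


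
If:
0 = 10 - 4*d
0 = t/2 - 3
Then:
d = 5/2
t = 6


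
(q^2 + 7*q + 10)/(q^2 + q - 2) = (q + 5)/(q - 1)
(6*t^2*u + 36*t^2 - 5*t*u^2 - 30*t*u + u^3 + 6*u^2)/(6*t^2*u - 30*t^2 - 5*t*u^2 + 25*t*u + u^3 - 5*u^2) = (u + 6)/(u - 5)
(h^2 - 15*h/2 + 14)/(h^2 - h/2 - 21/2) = (h - 4)/(h + 3)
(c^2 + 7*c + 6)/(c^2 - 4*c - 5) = (c + 6)/(c - 5)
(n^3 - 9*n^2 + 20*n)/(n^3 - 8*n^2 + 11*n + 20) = n/(n + 1)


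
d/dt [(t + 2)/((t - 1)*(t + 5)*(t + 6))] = 2*(-t^3 - 8*t^2 - 20*t - 34)/(t^6 + 20*t^5 + 138*t^4 + 320*t^3 - 239*t^2 - 1140*t + 900)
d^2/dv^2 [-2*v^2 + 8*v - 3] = -4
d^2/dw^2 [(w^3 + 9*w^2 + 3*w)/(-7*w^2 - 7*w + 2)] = 6*(77*w^3 - 112*w^2 - 46*w - 26)/(343*w^6 + 1029*w^5 + 735*w^4 - 245*w^3 - 210*w^2 + 84*w - 8)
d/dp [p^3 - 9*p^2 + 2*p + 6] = 3*p^2 - 18*p + 2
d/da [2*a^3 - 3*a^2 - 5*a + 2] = 6*a^2 - 6*a - 5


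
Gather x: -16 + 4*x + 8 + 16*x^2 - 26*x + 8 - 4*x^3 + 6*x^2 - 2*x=-4*x^3 + 22*x^2 - 24*x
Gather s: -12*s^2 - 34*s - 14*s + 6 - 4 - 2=-12*s^2 - 48*s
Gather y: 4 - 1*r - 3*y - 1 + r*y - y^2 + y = -r - y^2 + y*(r - 2) + 3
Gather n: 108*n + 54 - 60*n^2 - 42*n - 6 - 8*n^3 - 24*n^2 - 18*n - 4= -8*n^3 - 84*n^2 + 48*n + 44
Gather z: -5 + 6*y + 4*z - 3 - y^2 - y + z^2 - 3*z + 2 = -y^2 + 5*y + z^2 + z - 6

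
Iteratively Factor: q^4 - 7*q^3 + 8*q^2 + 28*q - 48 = (q - 3)*(q^3 - 4*q^2 - 4*q + 16) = (q - 3)*(q - 2)*(q^2 - 2*q - 8) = (q - 4)*(q - 3)*(q - 2)*(q + 2)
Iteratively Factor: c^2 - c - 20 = (c + 4)*(c - 5)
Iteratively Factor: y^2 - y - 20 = (y - 5)*(y + 4)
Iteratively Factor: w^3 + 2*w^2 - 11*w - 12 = (w + 4)*(w^2 - 2*w - 3) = (w + 1)*(w + 4)*(w - 3)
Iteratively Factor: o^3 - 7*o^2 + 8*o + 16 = (o - 4)*(o^2 - 3*o - 4) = (o - 4)^2*(o + 1)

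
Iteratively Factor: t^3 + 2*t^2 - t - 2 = (t + 1)*(t^2 + t - 2) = (t - 1)*(t + 1)*(t + 2)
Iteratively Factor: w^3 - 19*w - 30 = (w + 2)*(w^2 - 2*w - 15) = (w - 5)*(w + 2)*(w + 3)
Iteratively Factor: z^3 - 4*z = (z - 2)*(z^2 + 2*z) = z*(z - 2)*(z + 2)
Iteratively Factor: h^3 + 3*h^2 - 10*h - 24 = (h + 2)*(h^2 + h - 12) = (h + 2)*(h + 4)*(h - 3)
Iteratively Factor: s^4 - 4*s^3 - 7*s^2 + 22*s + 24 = (s - 4)*(s^3 - 7*s - 6) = (s - 4)*(s - 3)*(s^2 + 3*s + 2) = (s - 4)*(s - 3)*(s + 1)*(s + 2)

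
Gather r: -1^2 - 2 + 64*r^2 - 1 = 64*r^2 - 4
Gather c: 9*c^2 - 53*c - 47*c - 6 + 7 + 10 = 9*c^2 - 100*c + 11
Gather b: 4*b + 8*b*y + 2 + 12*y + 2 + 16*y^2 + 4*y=b*(8*y + 4) + 16*y^2 + 16*y + 4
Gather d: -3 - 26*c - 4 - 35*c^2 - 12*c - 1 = -35*c^2 - 38*c - 8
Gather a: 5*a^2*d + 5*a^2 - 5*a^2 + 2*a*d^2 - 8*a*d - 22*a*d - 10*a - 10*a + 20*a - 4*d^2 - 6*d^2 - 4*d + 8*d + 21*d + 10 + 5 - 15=5*a^2*d + a*(2*d^2 - 30*d) - 10*d^2 + 25*d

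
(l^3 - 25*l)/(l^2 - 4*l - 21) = l*(25 - l^2)/(-l^2 + 4*l + 21)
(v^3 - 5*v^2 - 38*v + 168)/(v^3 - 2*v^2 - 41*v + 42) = (v - 4)/(v - 1)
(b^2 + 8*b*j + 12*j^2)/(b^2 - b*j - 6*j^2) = (b + 6*j)/(b - 3*j)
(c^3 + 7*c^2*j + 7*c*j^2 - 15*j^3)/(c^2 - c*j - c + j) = (c^2 + 8*c*j + 15*j^2)/(c - 1)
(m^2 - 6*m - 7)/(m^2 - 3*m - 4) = (m - 7)/(m - 4)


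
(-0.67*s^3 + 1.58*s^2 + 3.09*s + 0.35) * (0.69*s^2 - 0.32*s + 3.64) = -0.4623*s^5 + 1.3046*s^4 - 0.8123*s^3 + 5.0039*s^2 + 11.1356*s + 1.274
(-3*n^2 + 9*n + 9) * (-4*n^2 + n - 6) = 12*n^4 - 39*n^3 - 9*n^2 - 45*n - 54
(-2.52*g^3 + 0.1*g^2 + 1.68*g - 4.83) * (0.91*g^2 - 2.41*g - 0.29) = -2.2932*g^5 + 6.1642*g^4 + 2.0186*g^3 - 8.4731*g^2 + 11.1531*g + 1.4007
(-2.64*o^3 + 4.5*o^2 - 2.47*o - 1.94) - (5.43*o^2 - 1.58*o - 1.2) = -2.64*o^3 - 0.93*o^2 - 0.89*o - 0.74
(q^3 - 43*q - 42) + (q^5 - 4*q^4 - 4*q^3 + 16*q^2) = q^5 - 4*q^4 - 3*q^3 + 16*q^2 - 43*q - 42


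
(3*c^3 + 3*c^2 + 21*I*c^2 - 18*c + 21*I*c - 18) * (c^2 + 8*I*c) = 3*c^5 + 3*c^4 + 45*I*c^4 - 186*c^3 + 45*I*c^3 - 186*c^2 - 144*I*c^2 - 144*I*c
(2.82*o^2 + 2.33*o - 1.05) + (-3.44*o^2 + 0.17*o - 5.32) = -0.62*o^2 + 2.5*o - 6.37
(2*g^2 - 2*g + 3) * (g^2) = 2*g^4 - 2*g^3 + 3*g^2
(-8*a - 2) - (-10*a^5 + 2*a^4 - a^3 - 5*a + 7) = 10*a^5 - 2*a^4 + a^3 - 3*a - 9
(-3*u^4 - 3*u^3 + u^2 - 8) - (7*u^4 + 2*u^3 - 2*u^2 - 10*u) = -10*u^4 - 5*u^3 + 3*u^2 + 10*u - 8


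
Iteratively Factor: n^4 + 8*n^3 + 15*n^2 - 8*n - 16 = (n + 4)*(n^3 + 4*n^2 - n - 4) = (n + 4)^2*(n^2 - 1) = (n - 1)*(n + 4)^2*(n + 1)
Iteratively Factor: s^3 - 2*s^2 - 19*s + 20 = (s - 5)*(s^2 + 3*s - 4) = (s - 5)*(s + 4)*(s - 1)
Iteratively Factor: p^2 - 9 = (p - 3)*(p + 3)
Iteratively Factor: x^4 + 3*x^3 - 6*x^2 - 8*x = (x + 1)*(x^3 + 2*x^2 - 8*x) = x*(x + 1)*(x^2 + 2*x - 8) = x*(x + 1)*(x + 4)*(x - 2)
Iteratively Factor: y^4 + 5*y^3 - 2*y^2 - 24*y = (y)*(y^3 + 5*y^2 - 2*y - 24) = y*(y + 4)*(y^2 + y - 6) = y*(y + 3)*(y + 4)*(y - 2)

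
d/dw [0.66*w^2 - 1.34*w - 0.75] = 1.32*w - 1.34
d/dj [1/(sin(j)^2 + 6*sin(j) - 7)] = -2*(sin(j) + 3)*cos(j)/(sin(j)^2 + 6*sin(j) - 7)^2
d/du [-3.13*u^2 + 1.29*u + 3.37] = 1.29 - 6.26*u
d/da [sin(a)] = cos(a)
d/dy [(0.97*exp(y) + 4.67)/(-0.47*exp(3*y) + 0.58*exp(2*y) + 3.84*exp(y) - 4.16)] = (0.9118*exp(3*y) + 6.0221*exp(2*y) - 5.4172*exp(y) - 21.968)*exp(y)/(0.2209*exp(6*y) - 0.5452*exp(5*y) - 3.2732*exp(4*y) + 8.3648*exp(3*y) + 9.92*exp(2*y) - 31.9488*exp(y) + 17.3056)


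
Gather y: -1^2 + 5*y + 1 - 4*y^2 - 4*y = -4*y^2 + y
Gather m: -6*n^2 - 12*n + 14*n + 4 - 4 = -6*n^2 + 2*n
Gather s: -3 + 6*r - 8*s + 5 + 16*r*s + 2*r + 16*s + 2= 8*r + s*(16*r + 8) + 4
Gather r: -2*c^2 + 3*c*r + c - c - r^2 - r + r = -2*c^2 + 3*c*r - r^2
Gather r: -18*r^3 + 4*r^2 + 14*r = -18*r^3 + 4*r^2 + 14*r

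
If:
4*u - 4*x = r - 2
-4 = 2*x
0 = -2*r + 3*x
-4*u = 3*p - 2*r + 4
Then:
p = 1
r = -3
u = -13/4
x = -2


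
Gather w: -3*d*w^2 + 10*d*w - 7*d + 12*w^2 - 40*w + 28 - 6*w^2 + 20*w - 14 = -7*d + w^2*(6 - 3*d) + w*(10*d - 20) + 14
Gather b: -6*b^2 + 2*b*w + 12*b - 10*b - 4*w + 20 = -6*b^2 + b*(2*w + 2) - 4*w + 20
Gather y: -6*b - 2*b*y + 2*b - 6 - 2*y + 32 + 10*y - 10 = -4*b + y*(8 - 2*b) + 16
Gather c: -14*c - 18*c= -32*c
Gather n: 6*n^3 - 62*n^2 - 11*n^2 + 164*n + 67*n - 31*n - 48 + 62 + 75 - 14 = 6*n^3 - 73*n^2 + 200*n + 75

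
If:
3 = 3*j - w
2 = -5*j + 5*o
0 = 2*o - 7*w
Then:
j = 109/95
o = 147/95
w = 42/95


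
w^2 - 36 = (w - 6)*(w + 6)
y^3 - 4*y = y*(y - 2)*(y + 2)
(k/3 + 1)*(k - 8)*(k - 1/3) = k^3/3 - 16*k^2/9 - 67*k/9 + 8/3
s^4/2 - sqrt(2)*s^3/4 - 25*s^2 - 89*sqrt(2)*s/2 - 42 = (s/2 + sqrt(2)/2)*(s - 6*sqrt(2))*(s + sqrt(2))*(s + 7*sqrt(2)/2)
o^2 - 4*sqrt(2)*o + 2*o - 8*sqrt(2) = (o + 2)*(o - 4*sqrt(2))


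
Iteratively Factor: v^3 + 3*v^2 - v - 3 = (v - 1)*(v^2 + 4*v + 3) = (v - 1)*(v + 1)*(v + 3)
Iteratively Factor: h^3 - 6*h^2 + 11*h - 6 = (h - 2)*(h^2 - 4*h + 3) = (h - 2)*(h - 1)*(h - 3)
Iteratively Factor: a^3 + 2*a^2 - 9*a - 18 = (a + 3)*(a^2 - a - 6) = (a + 2)*(a + 3)*(a - 3)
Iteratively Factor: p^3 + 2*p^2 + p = (p + 1)*(p^2 + p) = p*(p + 1)*(p + 1)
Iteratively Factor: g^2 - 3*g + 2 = (g - 1)*(g - 2)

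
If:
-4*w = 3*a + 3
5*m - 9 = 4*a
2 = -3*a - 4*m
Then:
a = -46/31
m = 19/31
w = 45/124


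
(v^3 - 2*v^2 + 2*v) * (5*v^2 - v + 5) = 5*v^5 - 11*v^4 + 17*v^3 - 12*v^2 + 10*v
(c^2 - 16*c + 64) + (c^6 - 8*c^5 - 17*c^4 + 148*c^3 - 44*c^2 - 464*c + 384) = c^6 - 8*c^5 - 17*c^4 + 148*c^3 - 43*c^2 - 480*c + 448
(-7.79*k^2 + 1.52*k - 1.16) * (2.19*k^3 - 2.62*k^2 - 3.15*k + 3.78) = -17.0601*k^5 + 23.7386*k^4 + 18.0157*k^3 - 31.195*k^2 + 9.3996*k - 4.3848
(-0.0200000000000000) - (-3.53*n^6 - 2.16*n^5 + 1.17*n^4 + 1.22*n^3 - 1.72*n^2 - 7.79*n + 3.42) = 3.53*n^6 + 2.16*n^5 - 1.17*n^4 - 1.22*n^3 + 1.72*n^2 + 7.79*n - 3.44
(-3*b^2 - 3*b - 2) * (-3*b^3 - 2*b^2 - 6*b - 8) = 9*b^5 + 15*b^4 + 30*b^3 + 46*b^2 + 36*b + 16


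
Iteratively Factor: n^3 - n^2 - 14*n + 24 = (n + 4)*(n^2 - 5*n + 6) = (n - 2)*(n + 4)*(n - 3)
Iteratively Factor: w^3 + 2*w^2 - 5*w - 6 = (w - 2)*(w^2 + 4*w + 3) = (w - 2)*(w + 3)*(w + 1)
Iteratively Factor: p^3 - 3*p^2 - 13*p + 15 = (p + 3)*(p^2 - 6*p + 5) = (p - 1)*(p + 3)*(p - 5)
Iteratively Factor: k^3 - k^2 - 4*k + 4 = (k - 2)*(k^2 + k - 2) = (k - 2)*(k - 1)*(k + 2)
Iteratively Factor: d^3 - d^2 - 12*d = (d)*(d^2 - d - 12) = d*(d - 4)*(d + 3)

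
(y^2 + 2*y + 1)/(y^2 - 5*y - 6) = (y + 1)/(y - 6)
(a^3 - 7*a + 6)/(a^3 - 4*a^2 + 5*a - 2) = (a + 3)/(a - 1)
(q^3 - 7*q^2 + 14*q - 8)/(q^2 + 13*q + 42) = (q^3 - 7*q^2 + 14*q - 8)/(q^2 + 13*q + 42)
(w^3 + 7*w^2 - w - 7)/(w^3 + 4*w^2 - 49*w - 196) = (w^2 - 1)/(w^2 - 3*w - 28)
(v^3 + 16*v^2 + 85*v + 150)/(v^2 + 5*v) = v + 11 + 30/v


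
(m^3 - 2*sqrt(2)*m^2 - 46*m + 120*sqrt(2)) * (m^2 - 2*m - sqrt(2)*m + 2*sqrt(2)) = m^5 - 3*sqrt(2)*m^4 - 2*m^4 - 42*m^3 + 6*sqrt(2)*m^3 + 84*m^2 + 166*sqrt(2)*m^2 - 332*sqrt(2)*m - 240*m + 480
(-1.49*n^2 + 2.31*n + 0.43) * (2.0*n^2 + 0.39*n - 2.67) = -2.98*n^4 + 4.0389*n^3 + 5.7392*n^2 - 6.0*n - 1.1481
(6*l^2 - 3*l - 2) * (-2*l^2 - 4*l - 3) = -12*l^4 - 18*l^3 - 2*l^2 + 17*l + 6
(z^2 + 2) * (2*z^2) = 2*z^4 + 4*z^2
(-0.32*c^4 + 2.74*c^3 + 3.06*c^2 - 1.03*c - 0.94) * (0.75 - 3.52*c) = 1.1264*c^5 - 9.8848*c^4 - 8.7162*c^3 + 5.9206*c^2 + 2.5363*c - 0.705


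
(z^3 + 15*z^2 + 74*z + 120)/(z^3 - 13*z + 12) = (z^2 + 11*z + 30)/(z^2 - 4*z + 3)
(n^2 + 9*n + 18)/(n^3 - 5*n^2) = (n^2 + 9*n + 18)/(n^2*(n - 5))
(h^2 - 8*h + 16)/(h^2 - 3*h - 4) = (h - 4)/(h + 1)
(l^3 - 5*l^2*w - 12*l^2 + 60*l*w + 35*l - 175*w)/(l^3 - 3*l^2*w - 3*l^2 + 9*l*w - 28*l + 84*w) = (-l^2 + 5*l*w + 5*l - 25*w)/(-l^2 + 3*l*w - 4*l + 12*w)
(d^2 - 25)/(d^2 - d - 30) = (d - 5)/(d - 6)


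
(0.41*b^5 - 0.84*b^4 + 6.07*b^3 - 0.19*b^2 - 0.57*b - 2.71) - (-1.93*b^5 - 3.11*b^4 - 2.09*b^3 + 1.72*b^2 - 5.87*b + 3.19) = 2.34*b^5 + 2.27*b^4 + 8.16*b^3 - 1.91*b^2 + 5.3*b - 5.9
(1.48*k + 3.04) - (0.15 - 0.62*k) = 2.1*k + 2.89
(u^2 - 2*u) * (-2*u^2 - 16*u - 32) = -2*u^4 - 12*u^3 + 64*u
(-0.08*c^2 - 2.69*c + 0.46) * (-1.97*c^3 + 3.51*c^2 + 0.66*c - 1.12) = 0.1576*c^5 + 5.0185*c^4 - 10.4009*c^3 - 0.0711999999999999*c^2 + 3.3164*c - 0.5152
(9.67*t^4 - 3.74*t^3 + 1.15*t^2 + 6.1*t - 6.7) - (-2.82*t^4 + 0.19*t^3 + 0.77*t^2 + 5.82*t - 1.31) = 12.49*t^4 - 3.93*t^3 + 0.38*t^2 + 0.279999999999999*t - 5.39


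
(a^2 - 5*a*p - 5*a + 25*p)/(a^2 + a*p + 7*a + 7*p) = (a^2 - 5*a*p - 5*a + 25*p)/(a^2 + a*p + 7*a + 7*p)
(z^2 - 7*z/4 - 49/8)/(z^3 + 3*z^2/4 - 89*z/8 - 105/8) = (4*z + 7)/(4*z^2 + 17*z + 15)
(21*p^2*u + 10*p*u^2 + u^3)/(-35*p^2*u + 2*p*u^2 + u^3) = (-3*p - u)/(5*p - u)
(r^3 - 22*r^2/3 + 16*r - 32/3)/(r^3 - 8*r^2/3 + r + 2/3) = (3*r^2 - 16*r + 16)/(3*r^2 - 2*r - 1)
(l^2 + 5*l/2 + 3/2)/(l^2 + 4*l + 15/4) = 2*(l + 1)/(2*l + 5)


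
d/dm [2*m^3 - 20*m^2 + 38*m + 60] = 6*m^2 - 40*m + 38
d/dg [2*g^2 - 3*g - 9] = 4*g - 3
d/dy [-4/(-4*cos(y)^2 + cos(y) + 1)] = 4*(8*cos(y) - 1)*sin(y)/(-4*cos(y)^2 + cos(y) + 1)^2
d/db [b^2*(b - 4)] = b*(3*b - 8)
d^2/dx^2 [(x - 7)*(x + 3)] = 2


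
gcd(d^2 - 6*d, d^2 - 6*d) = d^2 - 6*d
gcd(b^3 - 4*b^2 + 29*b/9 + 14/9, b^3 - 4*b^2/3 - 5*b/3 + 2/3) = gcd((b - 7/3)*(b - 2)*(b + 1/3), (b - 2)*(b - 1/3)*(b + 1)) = b - 2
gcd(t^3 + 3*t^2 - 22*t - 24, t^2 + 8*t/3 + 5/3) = t + 1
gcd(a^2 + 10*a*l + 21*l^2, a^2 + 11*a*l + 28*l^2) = a + 7*l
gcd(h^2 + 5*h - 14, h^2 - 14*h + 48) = 1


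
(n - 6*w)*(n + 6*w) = n^2 - 36*w^2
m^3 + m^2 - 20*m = m*(m - 4)*(m + 5)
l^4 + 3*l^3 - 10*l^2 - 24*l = l*(l - 3)*(l + 2)*(l + 4)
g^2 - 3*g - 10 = (g - 5)*(g + 2)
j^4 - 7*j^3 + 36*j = j*(j - 6)*(j - 3)*(j + 2)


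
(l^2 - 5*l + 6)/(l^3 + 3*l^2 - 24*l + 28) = (l - 3)/(l^2 + 5*l - 14)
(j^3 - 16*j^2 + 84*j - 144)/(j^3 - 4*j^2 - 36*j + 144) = (j - 6)/(j + 6)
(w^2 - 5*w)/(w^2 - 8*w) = (w - 5)/(w - 8)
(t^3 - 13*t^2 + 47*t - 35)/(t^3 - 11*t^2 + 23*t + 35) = (t - 1)/(t + 1)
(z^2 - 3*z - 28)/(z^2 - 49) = (z + 4)/(z + 7)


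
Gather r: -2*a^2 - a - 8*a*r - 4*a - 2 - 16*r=-2*a^2 - 5*a + r*(-8*a - 16) - 2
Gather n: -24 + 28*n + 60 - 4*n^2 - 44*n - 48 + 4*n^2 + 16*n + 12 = 0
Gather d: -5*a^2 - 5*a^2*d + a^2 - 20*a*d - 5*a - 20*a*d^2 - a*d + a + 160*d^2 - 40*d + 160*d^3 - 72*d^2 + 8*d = -4*a^2 - 4*a + 160*d^3 + d^2*(88 - 20*a) + d*(-5*a^2 - 21*a - 32)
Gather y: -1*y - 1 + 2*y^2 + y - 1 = 2*y^2 - 2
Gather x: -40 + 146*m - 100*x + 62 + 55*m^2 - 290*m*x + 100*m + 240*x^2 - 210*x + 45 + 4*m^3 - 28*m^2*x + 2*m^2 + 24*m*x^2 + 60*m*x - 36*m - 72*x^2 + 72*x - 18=4*m^3 + 57*m^2 + 210*m + x^2*(24*m + 168) + x*(-28*m^2 - 230*m - 238) + 49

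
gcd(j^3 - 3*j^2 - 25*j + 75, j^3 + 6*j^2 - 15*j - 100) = j + 5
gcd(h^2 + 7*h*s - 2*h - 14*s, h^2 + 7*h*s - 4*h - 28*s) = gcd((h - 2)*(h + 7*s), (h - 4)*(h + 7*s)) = h + 7*s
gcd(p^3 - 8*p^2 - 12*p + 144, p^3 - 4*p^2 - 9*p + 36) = 1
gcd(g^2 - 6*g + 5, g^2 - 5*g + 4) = g - 1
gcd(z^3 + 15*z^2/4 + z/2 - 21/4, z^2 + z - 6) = z + 3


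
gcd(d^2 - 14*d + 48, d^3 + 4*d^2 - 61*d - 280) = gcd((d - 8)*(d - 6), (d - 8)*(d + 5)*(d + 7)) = d - 8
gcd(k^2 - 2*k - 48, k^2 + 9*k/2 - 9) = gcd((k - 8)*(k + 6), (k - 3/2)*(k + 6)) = k + 6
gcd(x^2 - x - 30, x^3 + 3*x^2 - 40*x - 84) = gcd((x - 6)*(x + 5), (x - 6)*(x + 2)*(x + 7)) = x - 6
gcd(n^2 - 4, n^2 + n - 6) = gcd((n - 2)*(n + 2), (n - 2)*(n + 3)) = n - 2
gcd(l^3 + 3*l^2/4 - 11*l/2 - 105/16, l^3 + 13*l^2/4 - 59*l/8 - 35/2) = l^2 - 3*l/4 - 35/8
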